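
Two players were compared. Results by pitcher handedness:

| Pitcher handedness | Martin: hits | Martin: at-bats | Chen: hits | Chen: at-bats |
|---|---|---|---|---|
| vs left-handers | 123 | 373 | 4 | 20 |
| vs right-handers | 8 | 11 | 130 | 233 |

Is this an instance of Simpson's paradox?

Yes

Vs left-handers: Martin 123/373 = 33.0%, Chen 4/20 = 20.0% → Martin
Vs right-handers: Martin 8/11 = 72.7%, Chen 130/233 = 55.8% → Martin
Overall: Martin 131/384 = 34.1%, Chen 134/253 = 53.0% → Chen
Martin wins each pitcher group but Chen wins overall — the comparison reverses. Martin's at-bats skew toward vs left-handers, which has a lower base rate.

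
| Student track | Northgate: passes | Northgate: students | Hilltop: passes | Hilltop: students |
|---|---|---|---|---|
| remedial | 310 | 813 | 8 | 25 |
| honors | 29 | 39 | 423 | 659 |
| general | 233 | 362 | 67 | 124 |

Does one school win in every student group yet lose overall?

Yes

Remedial: Northgate 310/813 = 38.1%, Hilltop 8/25 = 32.0% → Northgate
Honors: Northgate 29/39 = 74.4%, Hilltop 423/659 = 64.2% → Northgate
General: Northgate 233/362 = 64.4%, Hilltop 67/124 = 54.0% → Northgate
Overall: Northgate 572/1214 = 47.1%, Hilltop 498/808 = 61.6% → Hilltop
Northgate wins each student group but Hilltop wins overall — the comparison reverses. Northgate's students skew toward remedial, which has a lower base rate.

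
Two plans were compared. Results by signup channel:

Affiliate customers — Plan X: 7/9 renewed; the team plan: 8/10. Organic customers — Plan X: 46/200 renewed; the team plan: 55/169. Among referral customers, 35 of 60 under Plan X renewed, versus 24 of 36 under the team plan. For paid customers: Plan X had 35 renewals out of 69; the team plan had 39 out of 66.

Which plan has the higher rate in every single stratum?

Affiliate: Plan X 7/9 = 77.8%, the team plan 8/10 = 80.0% → the team plan
Organic: Plan X 46/200 = 23.0%, the team plan 55/169 = 32.5% → the team plan
Referral: Plan X 35/60 = 58.3%, the team plan 24/36 = 66.7% → the team plan
Paid: Plan X 35/69 = 50.7%, the team plan 39/66 = 59.1% → the team plan
The team plan has the higher rate in all 4 groups.

the team plan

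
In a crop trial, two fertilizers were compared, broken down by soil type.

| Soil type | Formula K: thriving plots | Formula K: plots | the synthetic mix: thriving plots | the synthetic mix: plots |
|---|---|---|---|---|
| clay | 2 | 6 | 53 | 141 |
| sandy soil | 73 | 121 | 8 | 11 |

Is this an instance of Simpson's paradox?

Clay: Formula K 2/6 = 33.3%, the synthetic mix 53/141 = 37.6% → the synthetic mix
Sandy soil: Formula K 73/121 = 60.3%, the synthetic mix 8/11 = 72.7% → the synthetic mix
Overall: Formula K 75/127 = 59.1%, the synthetic mix 61/152 = 40.1% → Formula K
The synthetic mix wins each soil group but Formula K wins overall — the comparison reverses. The synthetic mix's plots skew toward clay, which has a lower base rate.

Yes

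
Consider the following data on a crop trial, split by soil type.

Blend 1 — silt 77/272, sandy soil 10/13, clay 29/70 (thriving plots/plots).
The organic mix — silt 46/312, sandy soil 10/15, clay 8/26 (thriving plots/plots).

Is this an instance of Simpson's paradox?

No

Silt: Blend 1 77/272 = 28.3%, the organic mix 46/312 = 14.7% → Blend 1
Sandy soil: Blend 1 10/13 = 76.9%, the organic mix 10/15 = 66.7% → Blend 1
Clay: Blend 1 29/70 = 41.4%, the organic mix 8/26 = 30.8% → Blend 1
Overall: Blend 1 116/355 = 32.7%, the organic mix 64/353 = 18.1% → Blend 1
Blend 1 wins overall and in every soil group — no reversal.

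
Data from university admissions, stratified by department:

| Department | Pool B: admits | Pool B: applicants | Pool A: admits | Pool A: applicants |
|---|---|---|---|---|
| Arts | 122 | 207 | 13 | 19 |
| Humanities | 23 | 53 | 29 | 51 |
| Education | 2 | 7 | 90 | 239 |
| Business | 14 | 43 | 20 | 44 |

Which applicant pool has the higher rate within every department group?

Pool A

Arts: Pool B 122/207 = 58.9%, Pool A 13/19 = 68.4% → Pool A
Humanities: Pool B 23/53 = 43.4%, Pool A 29/51 = 56.9% → Pool A
Education: Pool B 2/7 = 28.6%, Pool A 90/239 = 37.7% → Pool A
Business: Pool B 14/43 = 32.6%, Pool A 20/44 = 45.5% → Pool A
Pool A has the higher rate in all 4 groups.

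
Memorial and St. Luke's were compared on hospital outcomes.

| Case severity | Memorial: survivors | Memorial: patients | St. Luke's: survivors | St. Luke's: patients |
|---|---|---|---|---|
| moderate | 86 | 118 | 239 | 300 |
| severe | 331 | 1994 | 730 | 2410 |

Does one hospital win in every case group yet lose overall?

Moderate: Memorial 86/118 = 72.9%, St. Luke's 239/300 = 79.7% → St. Luke's
Severe: Memorial 331/1994 = 16.6%, St. Luke's 730/2410 = 30.3% → St. Luke's
Overall: Memorial 417/2112 = 19.7%, St. Luke's 969/2710 = 35.8% → St. Luke's
St. Luke's wins overall and in every case group — no reversal.

No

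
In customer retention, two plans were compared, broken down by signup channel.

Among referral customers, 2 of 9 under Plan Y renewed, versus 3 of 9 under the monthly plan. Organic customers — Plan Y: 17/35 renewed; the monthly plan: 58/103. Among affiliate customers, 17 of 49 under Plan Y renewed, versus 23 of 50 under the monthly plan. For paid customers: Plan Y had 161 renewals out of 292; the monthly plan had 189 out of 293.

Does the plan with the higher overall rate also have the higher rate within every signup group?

Referral: Plan Y 2/9 = 22.2%, the monthly plan 3/9 = 33.3% → the monthly plan
Organic: Plan Y 17/35 = 48.6%, the monthly plan 58/103 = 56.3% → the monthly plan
Affiliate: Plan Y 17/49 = 34.7%, the monthly plan 23/50 = 46.0% → the monthly plan
Paid: Plan Y 161/292 = 55.1%, the monthly plan 189/293 = 64.5% → the monthly plan
Overall: Plan Y 197/385 = 51.2%, the monthly plan 273/455 = 60.0% → the monthly plan
The monthly plan wins overall and in every signup group — no reversal.

Yes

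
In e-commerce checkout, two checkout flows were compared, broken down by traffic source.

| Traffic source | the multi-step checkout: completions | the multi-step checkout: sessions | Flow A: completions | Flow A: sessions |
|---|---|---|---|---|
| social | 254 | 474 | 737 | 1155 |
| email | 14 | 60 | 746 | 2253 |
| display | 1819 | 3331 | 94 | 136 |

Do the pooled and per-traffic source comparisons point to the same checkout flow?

No

Social: the multi-step checkout 254/474 = 53.6%, Flow A 737/1155 = 63.8% → Flow A
Email: the multi-step checkout 14/60 = 23.3%, Flow A 746/2253 = 33.1% → Flow A
Display: the multi-step checkout 1819/3331 = 54.6%, Flow A 94/136 = 69.1% → Flow A
Overall: the multi-step checkout 2087/3865 = 54.0%, Flow A 1577/3544 = 44.5% → the multi-step checkout
Flow A wins each traffic group but the multi-step checkout wins overall — the comparison reverses. Flow A's sessions skew toward email, which has a lower base rate.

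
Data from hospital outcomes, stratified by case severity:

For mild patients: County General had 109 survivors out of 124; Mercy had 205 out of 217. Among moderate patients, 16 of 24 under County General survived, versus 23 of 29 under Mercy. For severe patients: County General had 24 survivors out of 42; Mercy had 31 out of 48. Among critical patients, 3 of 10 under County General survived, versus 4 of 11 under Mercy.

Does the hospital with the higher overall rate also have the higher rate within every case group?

Yes

Mild: County General 109/124 = 87.9%, Mercy 205/217 = 94.5% → Mercy
Moderate: County General 16/24 = 66.7%, Mercy 23/29 = 79.3% → Mercy
Severe: County General 24/42 = 57.1%, Mercy 31/48 = 64.6% → Mercy
Critical: County General 3/10 = 30.0%, Mercy 4/11 = 36.4% → Mercy
Overall: County General 152/200 = 76.0%, Mercy 263/305 = 86.2% → Mercy
Mercy wins overall and in every case group — no reversal.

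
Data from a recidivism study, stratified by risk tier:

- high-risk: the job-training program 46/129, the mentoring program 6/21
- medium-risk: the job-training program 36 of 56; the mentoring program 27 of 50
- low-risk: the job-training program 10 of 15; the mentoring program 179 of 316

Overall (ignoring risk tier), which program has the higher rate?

the mentoring program

High-risk: the job-training program 46/129 = 35.7%, the mentoring program 6/21 = 28.6% → the job-training program
Medium-risk: the job-training program 36/56 = 64.3%, the mentoring program 27/50 = 54.0% → the job-training program
Low-risk: the job-training program 10/15 = 66.7%, the mentoring program 179/316 = 56.6% → the job-training program
Overall: the job-training program 92/200 = 46.0%, the mentoring program 212/387 = 54.8% → the mentoring program
(The job-training program wins every risk group but the mentoring program wins overall — the job-training program's participants skew toward the low-rate high-risk group.)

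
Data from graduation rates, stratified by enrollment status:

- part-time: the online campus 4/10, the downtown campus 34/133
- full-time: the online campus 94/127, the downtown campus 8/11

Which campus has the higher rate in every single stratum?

Part-time: the online campus 4/10 = 40.0%, the downtown campus 34/133 = 25.6% → the online campus
Full-time: the online campus 94/127 = 74.0%, the downtown campus 8/11 = 72.7% → the online campus
The online campus has the higher rate in both groups.

the online campus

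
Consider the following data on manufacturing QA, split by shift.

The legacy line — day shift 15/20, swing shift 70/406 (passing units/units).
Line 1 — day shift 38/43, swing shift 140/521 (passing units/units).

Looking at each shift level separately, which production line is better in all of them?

Day shift: the legacy line 15/20 = 75.0%, Line 1 38/43 = 88.4% → Line 1
Swing shift: the legacy line 70/406 = 17.2%, Line 1 140/521 = 26.9% → Line 1
Line 1 has the higher rate in both groups.

Line 1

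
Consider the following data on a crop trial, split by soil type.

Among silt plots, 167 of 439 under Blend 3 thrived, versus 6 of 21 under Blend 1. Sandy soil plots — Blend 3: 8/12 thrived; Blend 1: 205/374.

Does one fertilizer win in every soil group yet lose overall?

Silt: Blend 3 167/439 = 38.0%, Blend 1 6/21 = 28.6% → Blend 3
Sandy soil: Blend 3 8/12 = 66.7%, Blend 1 205/374 = 54.8% → Blend 3
Overall: Blend 3 175/451 = 38.8%, Blend 1 211/395 = 53.4% → Blend 1
Blend 3 wins each soil group but Blend 1 wins overall — the comparison reverses. Blend 3's plots skew toward silt, which has a lower base rate.

Yes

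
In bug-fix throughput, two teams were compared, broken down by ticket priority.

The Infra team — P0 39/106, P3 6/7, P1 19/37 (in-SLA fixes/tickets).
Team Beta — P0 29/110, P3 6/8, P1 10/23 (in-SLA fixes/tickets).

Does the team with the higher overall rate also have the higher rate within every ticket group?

P0: the Infra team 39/106 = 36.8%, Team Beta 29/110 = 26.4% → the Infra team
P3: the Infra team 6/7 = 85.7%, Team Beta 6/8 = 75.0% → the Infra team
P1: the Infra team 19/37 = 51.4%, Team Beta 10/23 = 43.5% → the Infra team
Overall: the Infra team 64/150 = 42.7%, Team Beta 45/141 = 31.9% → the Infra team
The Infra team wins overall and in every ticket group — no reversal.

Yes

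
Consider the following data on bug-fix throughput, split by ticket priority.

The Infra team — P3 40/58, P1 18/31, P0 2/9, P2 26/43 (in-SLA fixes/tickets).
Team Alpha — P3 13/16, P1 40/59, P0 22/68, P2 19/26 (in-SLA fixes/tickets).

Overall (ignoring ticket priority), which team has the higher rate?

the Infra team

P3: the Infra team 40/58 = 69.0%, Team Alpha 13/16 = 81.2% → Team Alpha
P1: the Infra team 18/31 = 58.1%, Team Alpha 40/59 = 67.8% → Team Alpha
P0: the Infra team 2/9 = 22.2%, Team Alpha 22/68 = 32.4% → Team Alpha
P2: the Infra team 26/43 = 60.5%, Team Alpha 19/26 = 73.1% → Team Alpha
Overall: the Infra team 86/141 = 61.0%, Team Alpha 94/169 = 55.6% → the Infra team
(Team Alpha wins every ticket group but the Infra team wins overall — Team Alpha's tickets skew toward the low-rate P0 group.)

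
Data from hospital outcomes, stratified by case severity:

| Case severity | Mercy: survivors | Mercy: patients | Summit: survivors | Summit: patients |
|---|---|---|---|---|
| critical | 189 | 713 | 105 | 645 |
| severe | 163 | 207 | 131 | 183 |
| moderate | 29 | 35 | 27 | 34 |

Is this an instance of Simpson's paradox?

Critical: Mercy 189/713 = 26.5%, Summit 105/645 = 16.3% → Mercy
Severe: Mercy 163/207 = 78.7%, Summit 131/183 = 71.6% → Mercy
Moderate: Mercy 29/35 = 82.9%, Summit 27/34 = 79.4% → Mercy
Overall: Mercy 381/955 = 39.9%, Summit 263/862 = 30.5% → Mercy
Mercy wins overall and in every case group — no reversal.

No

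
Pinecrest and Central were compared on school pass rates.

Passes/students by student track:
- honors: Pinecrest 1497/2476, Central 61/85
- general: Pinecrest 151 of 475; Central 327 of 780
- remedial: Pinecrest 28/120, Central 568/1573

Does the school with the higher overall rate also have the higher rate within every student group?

No

Honors: Pinecrest 1497/2476 = 60.5%, Central 61/85 = 71.8% → Central
General: Pinecrest 151/475 = 31.8%, Central 327/780 = 41.9% → Central
Remedial: Pinecrest 28/120 = 23.3%, Central 568/1573 = 36.1% → Central
Overall: Pinecrest 1676/3071 = 54.6%, Central 956/2438 = 39.2% → Pinecrest
Central wins each student group but Pinecrest wins overall — the comparison reverses. Central's students skew toward remedial, which has a lower base rate.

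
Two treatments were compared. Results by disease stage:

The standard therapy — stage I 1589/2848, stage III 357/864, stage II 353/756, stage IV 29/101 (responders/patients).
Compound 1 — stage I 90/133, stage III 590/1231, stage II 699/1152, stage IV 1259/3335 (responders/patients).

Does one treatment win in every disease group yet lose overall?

Stage I: the standard therapy 1589/2848 = 55.8%, Compound 1 90/133 = 67.7% → Compound 1
Stage III: the standard therapy 357/864 = 41.3%, Compound 1 590/1231 = 47.9% → Compound 1
Stage II: the standard therapy 353/756 = 46.7%, Compound 1 699/1152 = 60.7% → Compound 1
Stage IV: the standard therapy 29/101 = 28.7%, Compound 1 1259/3335 = 37.8% → Compound 1
Overall: the standard therapy 2328/4569 = 51.0%, Compound 1 2638/5851 = 45.1% → the standard therapy
Compound 1 wins each disease group but the standard therapy wins overall — the comparison reverses. Compound 1's patients skew toward stage IV, which has a lower base rate.

Yes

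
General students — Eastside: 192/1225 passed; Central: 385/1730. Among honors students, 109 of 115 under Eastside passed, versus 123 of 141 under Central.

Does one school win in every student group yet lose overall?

No

General: Eastside 192/1225 = 15.7%, Central 385/1730 = 22.3% → Central
Honors: Eastside 109/115 = 94.8%, Central 123/141 = 87.2% → Eastside
Overall: Eastside 301/1340 = 22.5%, Central 508/1871 = 27.2% → Central
Neither sweeps: Eastside wins 1 of 2 groups, Central wins 1. Central wins overall but not every group — no Simpson reversal.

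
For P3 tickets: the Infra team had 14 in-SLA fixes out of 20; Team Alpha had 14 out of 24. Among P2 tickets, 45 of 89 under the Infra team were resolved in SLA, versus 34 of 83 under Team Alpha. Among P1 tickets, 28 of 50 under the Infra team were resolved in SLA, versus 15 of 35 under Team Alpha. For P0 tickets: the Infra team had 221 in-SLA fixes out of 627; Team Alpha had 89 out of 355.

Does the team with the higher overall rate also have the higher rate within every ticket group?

Yes

P3: the Infra team 14/20 = 70.0%, Team Alpha 14/24 = 58.3% → the Infra team
P2: the Infra team 45/89 = 50.6%, Team Alpha 34/83 = 41.0% → the Infra team
P1: the Infra team 28/50 = 56.0%, Team Alpha 15/35 = 42.9% → the Infra team
P0: the Infra team 221/627 = 35.2%, Team Alpha 89/355 = 25.1% → the Infra team
Overall: the Infra team 308/786 = 39.2%, Team Alpha 152/497 = 30.6% → the Infra team
The Infra team wins overall and in every ticket group — no reversal.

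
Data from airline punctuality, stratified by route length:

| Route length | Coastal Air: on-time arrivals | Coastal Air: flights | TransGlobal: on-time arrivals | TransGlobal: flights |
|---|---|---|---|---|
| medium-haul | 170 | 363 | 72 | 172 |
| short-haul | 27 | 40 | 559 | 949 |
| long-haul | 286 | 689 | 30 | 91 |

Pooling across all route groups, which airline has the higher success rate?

TransGlobal

Medium-haul: Coastal Air 170/363 = 46.8%, TransGlobal 72/172 = 41.9% → Coastal Air
Short-haul: Coastal Air 27/40 = 67.5%, TransGlobal 559/949 = 58.9% → Coastal Air
Long-haul: Coastal Air 286/689 = 41.5%, TransGlobal 30/91 = 33.0% → Coastal Air
Overall: Coastal Air 483/1092 = 44.2%, TransGlobal 661/1212 = 54.5% → TransGlobal
(Coastal Air wins every route group but TransGlobal wins overall — Coastal Air's flights skew toward the low-rate long-haul group.)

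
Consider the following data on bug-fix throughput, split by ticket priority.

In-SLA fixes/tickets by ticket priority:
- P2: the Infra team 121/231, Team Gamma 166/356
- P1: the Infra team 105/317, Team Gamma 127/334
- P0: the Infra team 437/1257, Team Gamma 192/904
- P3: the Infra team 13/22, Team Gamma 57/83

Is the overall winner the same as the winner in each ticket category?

P2: the Infra team 121/231 = 52.4%, Team Gamma 166/356 = 46.6% → the Infra team
P1: the Infra team 105/317 = 33.1%, Team Gamma 127/334 = 38.0% → Team Gamma
P0: the Infra team 437/1257 = 34.8%, Team Gamma 192/904 = 21.2% → the Infra team
P3: the Infra team 13/22 = 59.1%, Team Gamma 57/83 = 68.7% → Team Gamma
Overall: the Infra team 676/1827 = 37.0%, Team Gamma 542/1677 = 32.3% → the Infra team
Neither sweeps: the Infra team wins 2 of 4 groups, Team Gamma wins 2. The Infra team wins overall but not every group — no Simpson reversal.

No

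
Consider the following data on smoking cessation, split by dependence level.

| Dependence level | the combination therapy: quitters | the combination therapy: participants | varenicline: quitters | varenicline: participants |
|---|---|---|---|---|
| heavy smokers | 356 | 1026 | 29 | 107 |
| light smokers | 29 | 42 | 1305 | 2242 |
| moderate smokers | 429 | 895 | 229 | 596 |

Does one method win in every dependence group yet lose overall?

Heavy smokers: the combination therapy 356/1026 = 34.7%, varenicline 29/107 = 27.1% → the combination therapy
Light smokers: the combination therapy 29/42 = 69.0%, varenicline 1305/2242 = 58.2% → the combination therapy
Moderate smokers: the combination therapy 429/895 = 47.9%, varenicline 229/596 = 38.4% → the combination therapy
Overall: the combination therapy 814/1963 = 41.5%, varenicline 1563/2945 = 53.1% → varenicline
The combination therapy wins each dependence group but varenicline wins overall — the comparison reverses. The combination therapy's participants skew toward heavy smokers, which has a lower base rate.

Yes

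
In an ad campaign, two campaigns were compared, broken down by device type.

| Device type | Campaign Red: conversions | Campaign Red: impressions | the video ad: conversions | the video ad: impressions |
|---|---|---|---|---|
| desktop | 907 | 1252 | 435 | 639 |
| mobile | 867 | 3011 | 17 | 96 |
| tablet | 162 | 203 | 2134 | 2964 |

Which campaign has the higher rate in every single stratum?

Campaign Red

Desktop: Campaign Red 907/1252 = 72.4%, the video ad 435/639 = 68.1% → Campaign Red
Mobile: Campaign Red 867/3011 = 28.8%, the video ad 17/96 = 17.7% → Campaign Red
Tablet: Campaign Red 162/203 = 79.8%, the video ad 2134/2964 = 72.0% → Campaign Red
Campaign Red has the higher rate in all 3 groups.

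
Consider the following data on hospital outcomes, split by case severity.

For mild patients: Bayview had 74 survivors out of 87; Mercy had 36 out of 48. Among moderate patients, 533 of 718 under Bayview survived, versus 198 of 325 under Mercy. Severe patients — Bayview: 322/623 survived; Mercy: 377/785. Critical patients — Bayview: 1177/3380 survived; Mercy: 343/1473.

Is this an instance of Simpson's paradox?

No

Mild: Bayview 74/87 = 85.1%, Mercy 36/48 = 75.0% → Bayview
Moderate: Bayview 533/718 = 74.2%, Mercy 198/325 = 60.9% → Bayview
Severe: Bayview 322/623 = 51.7%, Mercy 377/785 = 48.0% → Bayview
Critical: Bayview 1177/3380 = 34.8%, Mercy 343/1473 = 23.3% → Bayview
Overall: Bayview 2106/4808 = 43.8%, Mercy 954/2631 = 36.3% → Bayview
Bayview wins overall and in every case group — no reversal.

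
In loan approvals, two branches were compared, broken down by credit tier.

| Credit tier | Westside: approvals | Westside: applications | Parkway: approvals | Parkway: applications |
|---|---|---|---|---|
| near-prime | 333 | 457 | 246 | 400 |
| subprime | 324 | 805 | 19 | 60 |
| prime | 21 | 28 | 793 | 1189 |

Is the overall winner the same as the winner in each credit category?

Near-prime: Westside 333/457 = 72.9%, Parkway 246/400 = 61.5% → Westside
Subprime: Westside 324/805 = 40.2%, Parkway 19/60 = 31.7% → Westside
Prime: Westside 21/28 = 75.0%, Parkway 793/1189 = 66.7% → Westside
Overall: Westside 678/1290 = 52.6%, Parkway 1058/1649 = 64.2% → Parkway
Westside wins each credit group but Parkway wins overall — the comparison reverses. Westside's applications skew toward subprime, which has a lower base rate.

No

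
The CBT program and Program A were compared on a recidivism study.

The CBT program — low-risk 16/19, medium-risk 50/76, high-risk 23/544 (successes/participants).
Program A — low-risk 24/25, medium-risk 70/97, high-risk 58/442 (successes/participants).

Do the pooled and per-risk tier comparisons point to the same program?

Yes

Low-risk: the CBT program 16/19 = 84.2%, Program A 24/25 = 96.0% → Program A
Medium-risk: the CBT program 50/76 = 65.8%, Program A 70/97 = 72.2% → Program A
High-risk: the CBT program 23/544 = 4.2%, Program A 58/442 = 13.1% → Program A
Overall: the CBT program 89/639 = 13.9%, Program A 152/564 = 27.0% → Program A
Program A wins overall and in every risk group — no reversal.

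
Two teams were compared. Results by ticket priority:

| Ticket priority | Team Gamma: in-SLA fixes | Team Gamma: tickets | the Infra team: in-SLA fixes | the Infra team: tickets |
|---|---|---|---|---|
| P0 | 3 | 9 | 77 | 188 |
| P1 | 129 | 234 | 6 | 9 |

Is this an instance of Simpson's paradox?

Yes

P0: Team Gamma 3/9 = 33.3%, the Infra team 77/188 = 41.0% → the Infra team
P1: Team Gamma 129/234 = 55.1%, the Infra team 6/9 = 66.7% → the Infra team
Overall: Team Gamma 132/243 = 54.3%, the Infra team 83/197 = 42.1% → Team Gamma
The Infra team wins each ticket group but Team Gamma wins overall — the comparison reverses. The Infra team's tickets skew toward P0, which has a lower base rate.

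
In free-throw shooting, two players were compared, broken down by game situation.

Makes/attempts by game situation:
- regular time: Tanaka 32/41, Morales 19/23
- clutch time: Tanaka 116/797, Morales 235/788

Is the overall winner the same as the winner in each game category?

Regular time: Tanaka 32/41 = 78.0%, Morales 19/23 = 82.6% → Morales
Clutch time: Tanaka 116/797 = 14.6%, Morales 235/788 = 29.8% → Morales
Overall: Tanaka 148/838 = 17.7%, Morales 254/811 = 31.3% → Morales
Morales wins overall and in every game group — no reversal.

Yes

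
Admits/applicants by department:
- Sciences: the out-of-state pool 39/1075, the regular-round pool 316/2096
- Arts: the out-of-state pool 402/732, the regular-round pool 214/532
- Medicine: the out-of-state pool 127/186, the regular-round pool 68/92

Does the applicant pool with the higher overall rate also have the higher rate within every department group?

Sciences: the out-of-state pool 39/1075 = 3.6%, the regular-round pool 316/2096 = 15.1% → the regular-round pool
Arts: the out-of-state pool 402/732 = 54.9%, the regular-round pool 214/532 = 40.2% → the out-of-state pool
Medicine: the out-of-state pool 127/186 = 68.3%, the regular-round pool 68/92 = 73.9% → the regular-round pool
Overall: the out-of-state pool 568/1993 = 28.5%, the regular-round pool 598/2720 = 22.0% → the out-of-state pool
Neither sweeps: the out-of-state pool wins 1 of 3 groups, the regular-round pool wins 2. The out-of-state pool wins overall but not every group — no Simpson reversal.

No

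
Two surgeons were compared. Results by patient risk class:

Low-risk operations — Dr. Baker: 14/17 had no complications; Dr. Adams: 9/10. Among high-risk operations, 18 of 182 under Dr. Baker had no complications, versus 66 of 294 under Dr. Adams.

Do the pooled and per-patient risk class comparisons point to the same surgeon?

Low-risk: Dr. Baker 14/17 = 82.4%, Dr. Adams 9/10 = 90.0% → Dr. Adams
High-risk: Dr. Baker 18/182 = 9.9%, Dr. Adams 66/294 = 22.4% → Dr. Adams
Overall: Dr. Baker 32/199 = 16.1%, Dr. Adams 75/304 = 24.7% → Dr. Adams
Dr. Adams wins overall and in every patient risk group — no reversal.

Yes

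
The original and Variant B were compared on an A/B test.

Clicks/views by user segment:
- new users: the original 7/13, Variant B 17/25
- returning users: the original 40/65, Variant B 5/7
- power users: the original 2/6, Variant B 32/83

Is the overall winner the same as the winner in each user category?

No

New users: the original 7/13 = 53.8%, Variant B 17/25 = 68.0% → Variant B
Returning users: the original 40/65 = 61.5%, Variant B 5/7 = 71.4% → Variant B
Power users: the original 2/6 = 33.3%, Variant B 32/83 = 38.6% → Variant B
Overall: the original 49/84 = 58.3%, Variant B 54/115 = 47.0% → the original
Variant B wins each user group but the original wins overall — the comparison reverses. Variant B's views skew toward power users, which has a lower base rate.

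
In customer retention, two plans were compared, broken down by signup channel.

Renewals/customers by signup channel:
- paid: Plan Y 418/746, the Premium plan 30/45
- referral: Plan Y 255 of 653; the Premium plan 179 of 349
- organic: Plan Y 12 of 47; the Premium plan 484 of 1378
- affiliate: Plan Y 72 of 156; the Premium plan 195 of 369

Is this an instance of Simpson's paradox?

Paid: Plan Y 418/746 = 56.0%, the Premium plan 30/45 = 66.7% → the Premium plan
Referral: Plan Y 255/653 = 39.1%, the Premium plan 179/349 = 51.3% → the Premium plan
Organic: Plan Y 12/47 = 25.5%, the Premium plan 484/1378 = 35.1% → the Premium plan
Affiliate: Plan Y 72/156 = 46.2%, the Premium plan 195/369 = 52.8% → the Premium plan
Overall: Plan Y 757/1602 = 47.3%, the Premium plan 888/2141 = 41.5% → Plan Y
The Premium plan wins each signup group but Plan Y wins overall — the comparison reverses. The Premium plan's customers skew toward organic, which has a lower base rate.

Yes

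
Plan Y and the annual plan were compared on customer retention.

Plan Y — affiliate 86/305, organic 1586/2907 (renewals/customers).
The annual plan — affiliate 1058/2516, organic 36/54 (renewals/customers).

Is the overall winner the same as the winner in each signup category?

Affiliate: Plan Y 86/305 = 28.2%, the annual plan 1058/2516 = 42.1% → the annual plan
Organic: Plan Y 1586/2907 = 54.6%, the annual plan 36/54 = 66.7% → the annual plan
Overall: Plan Y 1672/3212 = 52.1%, the annual plan 1094/2570 = 42.6% → Plan Y
The annual plan wins each signup group but Plan Y wins overall — the comparison reverses. The annual plan's customers skew toward affiliate, which has a lower base rate.

No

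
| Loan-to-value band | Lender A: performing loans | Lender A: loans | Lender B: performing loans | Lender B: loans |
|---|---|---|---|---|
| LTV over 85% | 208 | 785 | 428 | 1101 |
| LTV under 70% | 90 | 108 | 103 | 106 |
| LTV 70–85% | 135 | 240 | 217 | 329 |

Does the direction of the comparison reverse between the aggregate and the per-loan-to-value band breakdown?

LTV over 85%: Lender A 208/785 = 26.5%, Lender B 428/1101 = 38.9% → Lender B
LTV under 70%: Lender A 90/108 = 83.3%, Lender B 103/106 = 97.2% → Lender B
LTV 70–85%: Lender A 135/240 = 56.2%, Lender B 217/329 = 66.0% → Lender B
Overall: Lender A 433/1133 = 38.2%, Lender B 748/1536 = 48.7% → Lender B
Lender B wins overall and in every loan-to-value group — no reversal.

No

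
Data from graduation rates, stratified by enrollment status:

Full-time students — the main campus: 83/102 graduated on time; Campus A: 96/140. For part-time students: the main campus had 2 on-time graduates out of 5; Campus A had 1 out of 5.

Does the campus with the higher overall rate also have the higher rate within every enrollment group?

Full-time: the main campus 83/102 = 81.4%, Campus A 96/140 = 68.6% → the main campus
Part-time: the main campus 2/5 = 40.0%, Campus A 1/5 = 20.0% → the main campus
Overall: the main campus 85/107 = 79.4%, Campus A 97/145 = 66.9% → the main campus
The main campus wins overall and in every enrollment group — no reversal.

Yes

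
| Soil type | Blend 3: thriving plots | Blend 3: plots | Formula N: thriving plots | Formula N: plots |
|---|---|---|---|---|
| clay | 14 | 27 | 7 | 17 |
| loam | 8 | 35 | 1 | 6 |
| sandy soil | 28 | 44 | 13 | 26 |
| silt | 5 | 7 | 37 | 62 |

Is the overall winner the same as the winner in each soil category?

No

Clay: Blend 3 14/27 = 51.9%, Formula N 7/17 = 41.2% → Blend 3
Loam: Blend 3 8/35 = 22.9%, Formula N 1/6 = 16.7% → Blend 3
Sandy soil: Blend 3 28/44 = 63.6%, Formula N 13/26 = 50.0% → Blend 3
Silt: Blend 3 5/7 = 71.4%, Formula N 37/62 = 59.7% → Blend 3
Overall: Blend 3 55/113 = 48.7%, Formula N 58/111 = 52.3% → Formula N
Blend 3 wins each soil group but Formula N wins overall — the comparison reverses. Blend 3's plots skew toward loam, which has a lower base rate.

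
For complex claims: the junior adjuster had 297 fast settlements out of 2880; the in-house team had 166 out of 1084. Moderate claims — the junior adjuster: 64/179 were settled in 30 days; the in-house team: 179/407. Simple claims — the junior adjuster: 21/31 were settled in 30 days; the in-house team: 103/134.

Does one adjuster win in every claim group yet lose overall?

Complex: the junior adjuster 297/2880 = 10.3%, the in-house team 166/1084 = 15.3% → the in-house team
Moderate: the junior adjuster 64/179 = 35.8%, the in-house team 179/407 = 44.0% → the in-house team
Simple: the junior adjuster 21/31 = 67.7%, the in-house team 103/134 = 76.9% → the in-house team
Overall: the junior adjuster 382/3090 = 12.4%, the in-house team 448/1625 = 27.6% → the in-house team
The in-house team wins overall and in every claim group — no reversal.

No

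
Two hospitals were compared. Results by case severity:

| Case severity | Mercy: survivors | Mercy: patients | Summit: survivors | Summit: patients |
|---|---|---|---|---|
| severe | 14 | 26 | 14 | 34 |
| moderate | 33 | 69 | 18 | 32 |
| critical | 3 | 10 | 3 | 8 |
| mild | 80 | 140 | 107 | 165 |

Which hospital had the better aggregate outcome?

Severe: Mercy 14/26 = 53.8%, Summit 14/34 = 41.2% → Mercy
Moderate: Mercy 33/69 = 47.8%, Summit 18/32 = 56.2% → Summit
Critical: Mercy 3/10 = 30.0%, Summit 3/8 = 37.5% → Summit
Mild: Mercy 80/140 = 57.1%, Summit 107/165 = 64.8% → Summit
Overall: Mercy 130/245 = 53.1%, Summit 142/239 = 59.4% → Summit
(Neither sweeps every case group, but Summit has the higher pooled rate.)

Summit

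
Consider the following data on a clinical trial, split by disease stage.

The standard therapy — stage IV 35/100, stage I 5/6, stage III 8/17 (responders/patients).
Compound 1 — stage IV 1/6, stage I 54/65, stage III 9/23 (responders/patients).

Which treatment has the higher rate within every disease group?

the standard therapy

Stage IV: the standard therapy 35/100 = 35.0%, Compound 1 1/6 = 16.7% → the standard therapy
Stage I: the standard therapy 5/6 = 83.3%, Compound 1 54/65 = 83.1% → the standard therapy
Stage III: the standard therapy 8/17 = 47.1%, Compound 1 9/23 = 39.1% → the standard therapy
The standard therapy has the higher rate in all 3 groups.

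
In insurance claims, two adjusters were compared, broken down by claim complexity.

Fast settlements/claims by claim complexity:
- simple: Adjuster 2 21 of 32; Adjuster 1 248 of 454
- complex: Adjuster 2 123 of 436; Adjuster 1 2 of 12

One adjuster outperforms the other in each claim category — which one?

Simple: Adjuster 2 21/32 = 65.6%, Adjuster 1 248/454 = 54.6% → Adjuster 2
Complex: Adjuster 2 123/436 = 28.2%, Adjuster 1 2/12 = 16.7% → Adjuster 2
Adjuster 2 has the higher rate in both groups.

Adjuster 2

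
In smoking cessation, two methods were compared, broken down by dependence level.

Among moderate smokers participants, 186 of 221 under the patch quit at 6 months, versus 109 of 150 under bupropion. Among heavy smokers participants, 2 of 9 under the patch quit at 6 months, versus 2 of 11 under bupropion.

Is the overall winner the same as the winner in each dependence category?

Moderate smokers: the patch 186/221 = 84.2%, bupropion 109/150 = 72.7% → the patch
Heavy smokers: the patch 2/9 = 22.2%, bupropion 2/11 = 18.2% → the patch
Overall: the patch 188/230 = 81.7%, bupropion 111/161 = 68.9% → the patch
The patch wins overall and in every dependence group — no reversal.

Yes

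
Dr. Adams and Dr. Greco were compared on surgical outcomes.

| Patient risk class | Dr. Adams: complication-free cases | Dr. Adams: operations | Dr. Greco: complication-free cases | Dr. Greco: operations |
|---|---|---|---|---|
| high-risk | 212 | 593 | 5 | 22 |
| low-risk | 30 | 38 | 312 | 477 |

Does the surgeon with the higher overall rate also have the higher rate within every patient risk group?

High-risk: Dr. Adams 212/593 = 35.8%, Dr. Greco 5/22 = 22.7% → Dr. Adams
Low-risk: Dr. Adams 30/38 = 78.9%, Dr. Greco 312/477 = 65.4% → Dr. Adams
Overall: Dr. Adams 242/631 = 38.4%, Dr. Greco 317/499 = 63.5% → Dr. Greco
Dr. Adams wins each patient risk group but Dr. Greco wins overall — the comparison reverses. Dr. Adams's operations skew toward high-risk, which has a lower base rate.

No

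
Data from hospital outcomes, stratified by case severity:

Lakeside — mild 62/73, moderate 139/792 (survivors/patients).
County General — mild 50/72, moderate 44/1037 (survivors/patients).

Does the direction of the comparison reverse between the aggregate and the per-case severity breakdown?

No

Mild: Lakeside 62/73 = 84.9%, County General 50/72 = 69.4% → Lakeside
Moderate: Lakeside 139/792 = 17.6%, County General 44/1037 = 4.2% → Lakeside
Overall: Lakeside 201/865 = 23.2%, County General 94/1109 = 8.5% → Lakeside
Lakeside wins overall and in every case group — no reversal.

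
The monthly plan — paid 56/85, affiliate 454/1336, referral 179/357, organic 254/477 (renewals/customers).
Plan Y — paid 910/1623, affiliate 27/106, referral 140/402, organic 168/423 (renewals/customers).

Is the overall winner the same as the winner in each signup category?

No

Paid: the monthly plan 56/85 = 65.9%, Plan Y 910/1623 = 56.1% → the monthly plan
Affiliate: the monthly plan 454/1336 = 34.0%, Plan Y 27/106 = 25.5% → the monthly plan
Referral: the monthly plan 179/357 = 50.1%, Plan Y 140/402 = 34.8% → the monthly plan
Organic: the monthly plan 254/477 = 53.2%, Plan Y 168/423 = 39.7% → the monthly plan
Overall: the monthly plan 943/2255 = 41.8%, Plan Y 1245/2554 = 48.7% → Plan Y
The monthly plan wins each signup group but Plan Y wins overall — the comparison reverses. The monthly plan's customers skew toward affiliate, which has a lower base rate.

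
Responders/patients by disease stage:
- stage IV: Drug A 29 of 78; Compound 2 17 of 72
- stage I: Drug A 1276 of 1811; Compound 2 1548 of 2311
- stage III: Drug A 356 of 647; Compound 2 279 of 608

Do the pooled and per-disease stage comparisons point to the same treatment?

Stage IV: Drug A 29/78 = 37.2%, Compound 2 17/72 = 23.6% → Drug A
Stage I: Drug A 1276/1811 = 70.5%, Compound 2 1548/2311 = 67.0% → Drug A
Stage III: Drug A 356/647 = 55.0%, Compound 2 279/608 = 45.9% → Drug A
Overall: Drug A 1661/2536 = 65.5%, Compound 2 1844/2991 = 61.7% → Drug A
Drug A wins overall and in every disease group — no reversal.

Yes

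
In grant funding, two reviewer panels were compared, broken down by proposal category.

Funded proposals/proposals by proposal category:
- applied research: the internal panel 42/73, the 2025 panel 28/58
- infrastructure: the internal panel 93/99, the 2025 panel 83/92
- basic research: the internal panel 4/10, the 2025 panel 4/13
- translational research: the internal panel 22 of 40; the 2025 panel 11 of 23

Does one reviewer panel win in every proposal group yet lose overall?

No

Applied research: the internal panel 42/73 = 57.5%, the 2025 panel 28/58 = 48.3% → the internal panel
Infrastructure: the internal panel 93/99 = 93.9%, the 2025 panel 83/92 = 90.2% → the internal panel
Basic research: the internal panel 4/10 = 40.0%, the 2025 panel 4/13 = 30.8% → the internal panel
Translational research: the internal panel 22/40 = 55.0%, the 2025 panel 11/23 = 47.8% → the internal panel
Overall: the internal panel 161/222 = 72.5%, the 2025 panel 126/186 = 67.7% → the internal panel
The internal panel wins overall and in every proposal group — no reversal.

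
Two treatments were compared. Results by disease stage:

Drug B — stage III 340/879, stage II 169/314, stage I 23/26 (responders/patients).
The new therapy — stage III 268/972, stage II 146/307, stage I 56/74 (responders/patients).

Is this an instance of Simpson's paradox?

Stage III: Drug B 340/879 = 38.7%, the new therapy 268/972 = 27.6% → Drug B
Stage II: Drug B 169/314 = 53.8%, the new therapy 146/307 = 47.6% → Drug B
Stage I: Drug B 23/26 = 88.5%, the new therapy 56/74 = 75.7% → Drug B
Overall: Drug B 532/1219 = 43.6%, the new therapy 470/1353 = 34.7% → Drug B
Drug B wins overall and in every disease group — no reversal.

No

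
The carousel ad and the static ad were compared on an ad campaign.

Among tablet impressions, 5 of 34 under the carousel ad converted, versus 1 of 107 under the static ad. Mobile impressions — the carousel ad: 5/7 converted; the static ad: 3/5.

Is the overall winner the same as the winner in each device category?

Yes

Tablet: the carousel ad 5/34 = 14.7%, the static ad 1/107 = 0.9% → the carousel ad
Mobile: the carousel ad 5/7 = 71.4%, the static ad 3/5 = 60.0% → the carousel ad
Overall: the carousel ad 10/41 = 24.4%, the static ad 4/112 = 3.6% → the carousel ad
The carousel ad wins overall and in every device group — no reversal.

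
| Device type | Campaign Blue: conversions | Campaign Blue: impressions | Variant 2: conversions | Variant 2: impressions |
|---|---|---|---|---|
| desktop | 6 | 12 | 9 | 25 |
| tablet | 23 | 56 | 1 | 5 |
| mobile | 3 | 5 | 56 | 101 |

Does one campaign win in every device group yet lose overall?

Yes

Desktop: Campaign Blue 6/12 = 50.0%, Variant 2 9/25 = 36.0% → Campaign Blue
Tablet: Campaign Blue 23/56 = 41.1%, Variant 2 1/5 = 20.0% → Campaign Blue
Mobile: Campaign Blue 3/5 = 60.0%, Variant 2 56/101 = 55.4% → Campaign Blue
Overall: Campaign Blue 32/73 = 43.8%, Variant 2 66/131 = 50.4% → Variant 2
Campaign Blue wins each device group but Variant 2 wins overall — the comparison reverses. Campaign Blue's impressions skew toward tablet, which has a lower base rate.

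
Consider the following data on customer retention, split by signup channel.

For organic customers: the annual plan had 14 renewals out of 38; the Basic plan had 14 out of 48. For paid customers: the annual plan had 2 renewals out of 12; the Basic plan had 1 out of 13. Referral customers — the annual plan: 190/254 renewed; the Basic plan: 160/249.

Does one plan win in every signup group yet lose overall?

No

Organic: the annual plan 14/38 = 36.8%, the Basic plan 14/48 = 29.2% → the annual plan
Paid: the annual plan 2/12 = 16.7%, the Basic plan 1/13 = 7.7% → the annual plan
Referral: the annual plan 190/254 = 74.8%, the Basic plan 160/249 = 64.3% → the annual plan
Overall: the annual plan 206/304 = 67.8%, the Basic plan 175/310 = 56.5% → the annual plan
The annual plan wins overall and in every signup group — no reversal.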